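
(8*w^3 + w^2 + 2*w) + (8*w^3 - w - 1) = 16*w^3 + w^2 + w - 1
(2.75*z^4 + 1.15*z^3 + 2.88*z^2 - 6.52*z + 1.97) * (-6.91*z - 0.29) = -19.0025*z^5 - 8.744*z^4 - 20.2343*z^3 + 44.218*z^2 - 11.7219*z - 0.5713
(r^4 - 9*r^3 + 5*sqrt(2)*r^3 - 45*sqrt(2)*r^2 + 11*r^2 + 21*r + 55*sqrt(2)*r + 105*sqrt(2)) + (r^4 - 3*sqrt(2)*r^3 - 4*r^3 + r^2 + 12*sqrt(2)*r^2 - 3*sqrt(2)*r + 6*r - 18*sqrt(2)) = 2*r^4 - 13*r^3 + 2*sqrt(2)*r^3 - 33*sqrt(2)*r^2 + 12*r^2 + 27*r + 52*sqrt(2)*r + 87*sqrt(2)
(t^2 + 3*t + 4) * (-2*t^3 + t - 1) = -2*t^5 - 6*t^4 - 7*t^3 + 2*t^2 + t - 4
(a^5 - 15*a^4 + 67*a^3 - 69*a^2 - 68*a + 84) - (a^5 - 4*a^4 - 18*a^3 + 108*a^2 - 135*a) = -11*a^4 + 85*a^3 - 177*a^2 + 67*a + 84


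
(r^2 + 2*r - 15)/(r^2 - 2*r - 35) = (r - 3)/(r - 7)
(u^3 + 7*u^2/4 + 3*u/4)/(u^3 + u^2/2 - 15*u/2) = (4*u^2 + 7*u + 3)/(2*(2*u^2 + u - 15))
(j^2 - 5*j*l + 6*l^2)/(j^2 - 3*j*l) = (j - 2*l)/j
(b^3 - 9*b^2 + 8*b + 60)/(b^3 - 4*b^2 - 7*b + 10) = (b - 6)/(b - 1)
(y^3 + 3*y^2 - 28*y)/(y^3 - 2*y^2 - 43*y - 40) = y*(-y^2 - 3*y + 28)/(-y^3 + 2*y^2 + 43*y + 40)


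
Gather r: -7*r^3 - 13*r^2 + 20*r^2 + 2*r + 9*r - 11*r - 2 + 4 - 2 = -7*r^3 + 7*r^2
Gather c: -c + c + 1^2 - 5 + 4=0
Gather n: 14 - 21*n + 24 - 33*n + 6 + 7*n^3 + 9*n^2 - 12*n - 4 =7*n^3 + 9*n^2 - 66*n + 40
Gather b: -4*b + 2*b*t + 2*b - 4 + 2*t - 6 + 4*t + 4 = b*(2*t - 2) + 6*t - 6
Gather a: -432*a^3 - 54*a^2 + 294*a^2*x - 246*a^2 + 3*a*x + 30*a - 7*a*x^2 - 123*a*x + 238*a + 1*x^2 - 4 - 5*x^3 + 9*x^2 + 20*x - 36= -432*a^3 + a^2*(294*x - 300) + a*(-7*x^2 - 120*x + 268) - 5*x^3 + 10*x^2 + 20*x - 40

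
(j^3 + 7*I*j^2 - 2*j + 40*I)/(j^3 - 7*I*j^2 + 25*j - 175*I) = (j^2 + 2*I*j + 8)/(j^2 - 12*I*j - 35)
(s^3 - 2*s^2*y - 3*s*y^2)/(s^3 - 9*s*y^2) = (s + y)/(s + 3*y)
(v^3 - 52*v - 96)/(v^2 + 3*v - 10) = (v^3 - 52*v - 96)/(v^2 + 3*v - 10)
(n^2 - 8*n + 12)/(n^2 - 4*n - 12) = (n - 2)/(n + 2)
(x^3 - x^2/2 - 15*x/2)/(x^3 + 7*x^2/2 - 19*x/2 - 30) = x/(x + 4)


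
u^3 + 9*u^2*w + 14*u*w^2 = u*(u + 2*w)*(u + 7*w)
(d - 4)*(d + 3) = d^2 - d - 12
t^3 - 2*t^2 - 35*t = t*(t - 7)*(t + 5)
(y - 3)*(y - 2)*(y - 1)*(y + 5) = y^4 - y^3 - 19*y^2 + 49*y - 30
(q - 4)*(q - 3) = q^2 - 7*q + 12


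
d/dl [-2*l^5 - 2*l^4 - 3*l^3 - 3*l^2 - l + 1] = -10*l^4 - 8*l^3 - 9*l^2 - 6*l - 1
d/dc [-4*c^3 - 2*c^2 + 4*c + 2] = -12*c^2 - 4*c + 4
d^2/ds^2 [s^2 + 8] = 2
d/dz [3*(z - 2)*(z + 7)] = 6*z + 15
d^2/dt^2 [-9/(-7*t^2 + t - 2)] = 18*(-49*t^2 + 7*t + (14*t - 1)^2 - 14)/(7*t^2 - t + 2)^3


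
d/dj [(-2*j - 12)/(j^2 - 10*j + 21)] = 2*(-j^2 + 10*j + 2*(j - 5)*(j + 6) - 21)/(j^2 - 10*j + 21)^2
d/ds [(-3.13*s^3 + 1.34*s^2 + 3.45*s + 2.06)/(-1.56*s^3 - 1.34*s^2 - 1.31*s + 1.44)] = (1.77635683940025e-15*s^5 + 6.2846*s^4 + 18.9646*s^3 - 1.0132*s^2 + 9.38*s + 7.6666)/(2.4336*s^6 + 4.1808*s^5 + 5.8828*s^4 - 0.982*s^3 - 2.1431*s^2 - 3.7728*s + 2.0736)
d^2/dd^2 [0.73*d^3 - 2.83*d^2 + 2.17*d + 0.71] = 4.38*d - 5.66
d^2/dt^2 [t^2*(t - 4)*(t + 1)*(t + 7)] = 20*t^3 + 48*t^2 - 150*t - 56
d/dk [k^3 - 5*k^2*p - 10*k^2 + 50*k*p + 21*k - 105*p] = 3*k^2 - 10*k*p - 20*k + 50*p + 21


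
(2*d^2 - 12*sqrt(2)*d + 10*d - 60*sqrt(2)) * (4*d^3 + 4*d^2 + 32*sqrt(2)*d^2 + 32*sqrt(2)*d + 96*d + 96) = 8*d^5 + 16*sqrt(2)*d^4 + 48*d^4 - 536*d^3 + 96*sqrt(2)*d^3 - 3456*d^2 - 1072*sqrt(2)*d^2 - 6912*sqrt(2)*d - 2880*d - 5760*sqrt(2)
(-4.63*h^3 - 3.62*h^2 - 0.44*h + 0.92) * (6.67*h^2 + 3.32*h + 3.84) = -30.8821*h^5 - 39.517*h^4 - 32.7324*h^3 - 9.2252*h^2 + 1.3648*h + 3.5328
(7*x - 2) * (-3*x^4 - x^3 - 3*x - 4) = -21*x^5 - x^4 + 2*x^3 - 21*x^2 - 22*x + 8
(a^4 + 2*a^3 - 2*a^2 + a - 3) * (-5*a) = -5*a^5 - 10*a^4 + 10*a^3 - 5*a^2 + 15*a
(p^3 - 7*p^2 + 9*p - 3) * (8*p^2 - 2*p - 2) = 8*p^5 - 58*p^4 + 84*p^3 - 28*p^2 - 12*p + 6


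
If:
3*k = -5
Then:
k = -5/3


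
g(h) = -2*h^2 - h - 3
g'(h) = -4*h - 1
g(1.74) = -10.80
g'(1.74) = -7.96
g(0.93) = -5.66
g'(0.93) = -4.72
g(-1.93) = -8.52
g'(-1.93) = 6.72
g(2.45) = -17.46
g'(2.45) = -10.80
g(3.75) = -34.88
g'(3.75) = -16.00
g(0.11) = -3.13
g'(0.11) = -1.44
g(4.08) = -40.37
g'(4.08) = -17.32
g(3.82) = -36.00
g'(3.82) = -16.28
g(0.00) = -3.00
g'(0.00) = -1.00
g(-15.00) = -438.00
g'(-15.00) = 59.00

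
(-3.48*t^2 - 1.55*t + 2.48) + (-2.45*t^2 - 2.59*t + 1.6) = -5.93*t^2 - 4.14*t + 4.08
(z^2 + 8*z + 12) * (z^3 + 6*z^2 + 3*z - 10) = z^5 + 14*z^4 + 63*z^3 + 86*z^2 - 44*z - 120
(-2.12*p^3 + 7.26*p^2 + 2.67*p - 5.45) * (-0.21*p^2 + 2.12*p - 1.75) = 0.4452*p^5 - 6.019*p^4 + 18.5405*p^3 - 5.9001*p^2 - 16.2265*p + 9.5375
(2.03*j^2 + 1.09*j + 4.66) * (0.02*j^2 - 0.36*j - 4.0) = 0.0406*j^4 - 0.709*j^3 - 8.4192*j^2 - 6.0376*j - 18.64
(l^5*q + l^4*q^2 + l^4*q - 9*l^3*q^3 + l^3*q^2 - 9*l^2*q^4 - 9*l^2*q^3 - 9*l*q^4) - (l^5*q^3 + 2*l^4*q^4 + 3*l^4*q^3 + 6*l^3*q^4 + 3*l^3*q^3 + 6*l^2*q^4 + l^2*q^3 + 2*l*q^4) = -l^5*q^3 + l^5*q - 2*l^4*q^4 - 3*l^4*q^3 + l^4*q^2 + l^4*q - 6*l^3*q^4 - 12*l^3*q^3 + l^3*q^2 - 15*l^2*q^4 - 10*l^2*q^3 - 11*l*q^4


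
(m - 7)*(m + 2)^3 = m^4 - m^3 - 30*m^2 - 76*m - 56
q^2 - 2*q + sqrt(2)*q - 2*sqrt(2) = (q - 2)*(q + sqrt(2))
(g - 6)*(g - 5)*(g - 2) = g^3 - 13*g^2 + 52*g - 60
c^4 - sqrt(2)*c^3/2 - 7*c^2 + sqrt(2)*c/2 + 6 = (c - 1)*(c + 1)*(c - 2*sqrt(2))*(c + 3*sqrt(2)/2)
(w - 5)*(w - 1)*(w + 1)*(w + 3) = w^4 - 2*w^3 - 16*w^2 + 2*w + 15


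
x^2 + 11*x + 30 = (x + 5)*(x + 6)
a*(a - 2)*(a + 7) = a^3 + 5*a^2 - 14*a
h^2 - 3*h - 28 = (h - 7)*(h + 4)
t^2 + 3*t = t*(t + 3)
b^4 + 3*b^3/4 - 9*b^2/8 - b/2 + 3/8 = (b - 3/4)*(b - 1/2)*(b + 1)^2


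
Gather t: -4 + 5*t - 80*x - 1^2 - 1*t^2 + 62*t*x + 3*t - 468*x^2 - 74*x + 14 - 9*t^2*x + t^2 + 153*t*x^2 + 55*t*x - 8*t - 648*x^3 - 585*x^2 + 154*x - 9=-9*t^2*x + t*(153*x^2 + 117*x) - 648*x^3 - 1053*x^2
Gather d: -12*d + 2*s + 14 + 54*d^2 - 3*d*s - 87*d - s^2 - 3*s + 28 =54*d^2 + d*(-3*s - 99) - s^2 - s + 42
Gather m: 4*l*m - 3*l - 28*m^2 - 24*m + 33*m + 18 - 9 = -3*l - 28*m^2 + m*(4*l + 9) + 9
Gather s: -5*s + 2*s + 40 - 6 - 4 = 30 - 3*s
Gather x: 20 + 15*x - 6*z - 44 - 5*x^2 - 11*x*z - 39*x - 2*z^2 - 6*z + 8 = -5*x^2 + x*(-11*z - 24) - 2*z^2 - 12*z - 16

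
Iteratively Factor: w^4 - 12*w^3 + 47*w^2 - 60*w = (w - 4)*(w^3 - 8*w^2 + 15*w) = (w - 4)*(w - 3)*(w^2 - 5*w) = w*(w - 4)*(w - 3)*(w - 5)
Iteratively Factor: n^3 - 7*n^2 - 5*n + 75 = (n - 5)*(n^2 - 2*n - 15) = (n - 5)^2*(n + 3)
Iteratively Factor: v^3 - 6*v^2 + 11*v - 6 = (v - 3)*(v^2 - 3*v + 2) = (v - 3)*(v - 1)*(v - 2)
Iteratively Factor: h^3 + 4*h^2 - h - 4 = (h + 4)*(h^2 - 1) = (h + 1)*(h + 4)*(h - 1)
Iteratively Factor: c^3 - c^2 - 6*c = (c)*(c^2 - c - 6) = c*(c + 2)*(c - 3)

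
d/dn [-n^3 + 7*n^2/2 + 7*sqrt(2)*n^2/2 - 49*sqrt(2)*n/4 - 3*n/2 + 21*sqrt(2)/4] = -3*n^2 + 7*n + 7*sqrt(2)*n - 49*sqrt(2)/4 - 3/2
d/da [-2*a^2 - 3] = -4*a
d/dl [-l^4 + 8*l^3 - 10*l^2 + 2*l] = -4*l^3 + 24*l^2 - 20*l + 2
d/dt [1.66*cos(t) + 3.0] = -1.66*sin(t)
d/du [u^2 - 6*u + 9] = 2*u - 6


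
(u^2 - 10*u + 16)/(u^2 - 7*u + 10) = (u - 8)/(u - 5)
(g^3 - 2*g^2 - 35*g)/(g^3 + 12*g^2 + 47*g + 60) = g*(g - 7)/(g^2 + 7*g + 12)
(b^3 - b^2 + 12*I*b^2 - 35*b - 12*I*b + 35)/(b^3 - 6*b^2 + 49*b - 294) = (b^2 + b*(-1 + 5*I) - 5*I)/(b^2 - b*(6 + 7*I) + 42*I)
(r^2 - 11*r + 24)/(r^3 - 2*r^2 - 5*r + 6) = (r - 8)/(r^2 + r - 2)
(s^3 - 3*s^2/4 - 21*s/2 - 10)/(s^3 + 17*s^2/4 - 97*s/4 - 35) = (s + 2)/(s + 7)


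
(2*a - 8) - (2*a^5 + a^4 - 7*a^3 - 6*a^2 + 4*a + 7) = -2*a^5 - a^4 + 7*a^3 + 6*a^2 - 2*a - 15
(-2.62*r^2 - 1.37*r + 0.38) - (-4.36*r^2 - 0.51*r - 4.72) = 1.74*r^2 - 0.86*r + 5.1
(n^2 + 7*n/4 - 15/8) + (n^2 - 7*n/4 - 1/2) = 2*n^2 - 19/8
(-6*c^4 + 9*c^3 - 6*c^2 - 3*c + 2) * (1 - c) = 6*c^5 - 15*c^4 + 15*c^3 - 3*c^2 - 5*c + 2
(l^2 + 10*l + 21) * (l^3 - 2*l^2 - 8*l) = l^5 + 8*l^4 - 7*l^3 - 122*l^2 - 168*l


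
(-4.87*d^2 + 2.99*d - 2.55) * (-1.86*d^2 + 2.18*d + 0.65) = 9.0582*d^4 - 16.178*d^3 + 8.0957*d^2 - 3.6155*d - 1.6575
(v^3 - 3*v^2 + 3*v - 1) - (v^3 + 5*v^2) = -8*v^2 + 3*v - 1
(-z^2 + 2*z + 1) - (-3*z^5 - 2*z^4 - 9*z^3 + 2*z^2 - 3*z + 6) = 3*z^5 + 2*z^4 + 9*z^3 - 3*z^2 + 5*z - 5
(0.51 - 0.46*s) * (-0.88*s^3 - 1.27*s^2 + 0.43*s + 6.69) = 0.4048*s^4 + 0.1354*s^3 - 0.8455*s^2 - 2.8581*s + 3.4119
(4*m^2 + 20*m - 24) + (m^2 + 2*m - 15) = 5*m^2 + 22*m - 39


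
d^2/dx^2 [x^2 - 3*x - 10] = 2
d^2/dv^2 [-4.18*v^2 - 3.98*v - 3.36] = -8.36000000000000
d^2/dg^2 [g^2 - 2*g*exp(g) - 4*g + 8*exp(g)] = -2*g*exp(g) + 4*exp(g) + 2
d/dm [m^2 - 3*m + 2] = 2*m - 3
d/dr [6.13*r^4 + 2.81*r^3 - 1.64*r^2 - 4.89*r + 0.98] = 24.52*r^3 + 8.43*r^2 - 3.28*r - 4.89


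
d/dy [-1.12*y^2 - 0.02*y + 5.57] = -2.24*y - 0.02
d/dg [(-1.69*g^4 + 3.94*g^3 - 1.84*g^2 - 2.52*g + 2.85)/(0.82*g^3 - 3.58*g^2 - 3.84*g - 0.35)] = (-1.3858*g^6 + 12.1004*g^5 + 6.87239999999999*g^4 - 23.7604*g^3 - 13.104*g^2 + 21.694*g + 11.826)/(0.6724*g^6 - 5.8712*g^5 + 6.5188*g^4 + 26.9204*g^3 + 17.2516*g^2 + 2.688*g + 0.1225)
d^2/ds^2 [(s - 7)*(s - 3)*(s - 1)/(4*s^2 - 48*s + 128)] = (11*s^3 - 159*s^2 + 852*s - 1712)/(2*(s^6 - 36*s^5 + 528*s^4 - 4032*s^3 + 16896*s^2 - 36864*s + 32768))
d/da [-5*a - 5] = -5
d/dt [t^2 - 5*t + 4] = 2*t - 5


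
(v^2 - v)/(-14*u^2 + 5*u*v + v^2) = v*(v - 1)/(-14*u^2 + 5*u*v + v^2)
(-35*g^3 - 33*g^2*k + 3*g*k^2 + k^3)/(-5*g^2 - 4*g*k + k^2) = 7*g + k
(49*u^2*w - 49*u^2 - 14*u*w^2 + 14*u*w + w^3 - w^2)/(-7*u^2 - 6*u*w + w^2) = (-7*u*w + 7*u + w^2 - w)/(u + w)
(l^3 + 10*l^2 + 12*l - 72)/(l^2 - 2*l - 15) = (-l^3 - 10*l^2 - 12*l + 72)/(-l^2 + 2*l + 15)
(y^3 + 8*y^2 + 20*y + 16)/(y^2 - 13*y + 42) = (y^3 + 8*y^2 + 20*y + 16)/(y^2 - 13*y + 42)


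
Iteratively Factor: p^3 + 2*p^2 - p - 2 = (p - 1)*(p^2 + 3*p + 2) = (p - 1)*(p + 1)*(p + 2)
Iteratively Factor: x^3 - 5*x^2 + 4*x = (x - 1)*(x^2 - 4*x) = (x - 4)*(x - 1)*(x)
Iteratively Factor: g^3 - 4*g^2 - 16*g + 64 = (g + 4)*(g^2 - 8*g + 16) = (g - 4)*(g + 4)*(g - 4)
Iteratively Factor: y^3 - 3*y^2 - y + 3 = (y + 1)*(y^2 - 4*y + 3) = (y - 3)*(y + 1)*(y - 1)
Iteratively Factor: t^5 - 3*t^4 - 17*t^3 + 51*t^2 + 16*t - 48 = (t - 1)*(t^4 - 2*t^3 - 19*t^2 + 32*t + 48) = (t - 4)*(t - 1)*(t^3 + 2*t^2 - 11*t - 12) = (t - 4)*(t - 1)*(t + 4)*(t^2 - 2*t - 3) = (t - 4)*(t - 1)*(t + 1)*(t + 4)*(t - 3)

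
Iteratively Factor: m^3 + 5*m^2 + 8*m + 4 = (m + 1)*(m^2 + 4*m + 4) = (m + 1)*(m + 2)*(m + 2)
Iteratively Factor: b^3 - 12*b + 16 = (b - 2)*(b^2 + 2*b - 8) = (b - 2)^2*(b + 4)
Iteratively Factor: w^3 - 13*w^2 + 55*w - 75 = (w - 5)*(w^2 - 8*w + 15) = (w - 5)^2*(w - 3)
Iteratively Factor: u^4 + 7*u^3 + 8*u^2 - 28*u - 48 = (u + 3)*(u^3 + 4*u^2 - 4*u - 16) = (u - 2)*(u + 3)*(u^2 + 6*u + 8) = (u - 2)*(u + 2)*(u + 3)*(u + 4)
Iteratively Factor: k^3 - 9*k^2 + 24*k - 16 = (k - 1)*(k^2 - 8*k + 16) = (k - 4)*(k - 1)*(k - 4)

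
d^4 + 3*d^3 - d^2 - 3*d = d*(d - 1)*(d + 1)*(d + 3)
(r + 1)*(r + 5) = r^2 + 6*r + 5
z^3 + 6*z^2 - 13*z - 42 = (z - 3)*(z + 2)*(z + 7)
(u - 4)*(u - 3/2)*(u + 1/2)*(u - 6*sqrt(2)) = u^4 - 6*sqrt(2)*u^3 - 5*u^3 + 13*u^2/4 + 30*sqrt(2)*u^2 - 39*sqrt(2)*u/2 + 3*u - 18*sqrt(2)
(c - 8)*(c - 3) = c^2 - 11*c + 24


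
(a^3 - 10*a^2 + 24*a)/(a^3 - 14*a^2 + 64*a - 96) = a/(a - 4)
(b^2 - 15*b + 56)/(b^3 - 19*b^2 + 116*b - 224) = 1/(b - 4)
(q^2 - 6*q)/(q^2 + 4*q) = (q - 6)/(q + 4)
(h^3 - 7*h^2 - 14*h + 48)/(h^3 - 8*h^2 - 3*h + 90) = (h^2 - 10*h + 16)/(h^2 - 11*h + 30)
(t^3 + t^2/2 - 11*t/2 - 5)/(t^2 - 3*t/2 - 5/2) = t + 2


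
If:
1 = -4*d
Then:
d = -1/4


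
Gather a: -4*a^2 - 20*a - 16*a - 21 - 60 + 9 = -4*a^2 - 36*a - 72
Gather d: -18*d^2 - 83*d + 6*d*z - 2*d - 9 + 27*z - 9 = -18*d^2 + d*(6*z - 85) + 27*z - 18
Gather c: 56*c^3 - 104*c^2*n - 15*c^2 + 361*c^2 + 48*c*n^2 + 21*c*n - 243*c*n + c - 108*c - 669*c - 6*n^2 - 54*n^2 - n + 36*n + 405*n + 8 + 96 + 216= 56*c^3 + c^2*(346 - 104*n) + c*(48*n^2 - 222*n - 776) - 60*n^2 + 440*n + 320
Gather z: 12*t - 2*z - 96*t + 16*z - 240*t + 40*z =-324*t + 54*z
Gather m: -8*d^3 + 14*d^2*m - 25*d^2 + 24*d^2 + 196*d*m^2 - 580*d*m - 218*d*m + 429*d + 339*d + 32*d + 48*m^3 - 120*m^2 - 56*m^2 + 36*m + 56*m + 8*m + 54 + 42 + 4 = -8*d^3 - d^2 + 800*d + 48*m^3 + m^2*(196*d - 176) + m*(14*d^2 - 798*d + 100) + 100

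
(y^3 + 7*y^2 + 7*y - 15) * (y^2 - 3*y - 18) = y^5 + 4*y^4 - 32*y^3 - 162*y^2 - 81*y + 270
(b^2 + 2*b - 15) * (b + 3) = b^3 + 5*b^2 - 9*b - 45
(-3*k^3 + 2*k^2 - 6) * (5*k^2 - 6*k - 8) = -15*k^5 + 28*k^4 + 12*k^3 - 46*k^2 + 36*k + 48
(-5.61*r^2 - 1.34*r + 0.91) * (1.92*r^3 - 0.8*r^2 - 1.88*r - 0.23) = -10.7712*r^5 + 1.9152*r^4 + 13.366*r^3 + 3.0815*r^2 - 1.4026*r - 0.2093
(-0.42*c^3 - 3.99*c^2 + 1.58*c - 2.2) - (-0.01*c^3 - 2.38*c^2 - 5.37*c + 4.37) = -0.41*c^3 - 1.61*c^2 + 6.95*c - 6.57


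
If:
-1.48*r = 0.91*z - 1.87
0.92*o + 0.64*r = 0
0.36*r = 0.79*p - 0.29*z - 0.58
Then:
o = 0.427732079905993*z - 0.878965922444183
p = 0.0868970236058844*z + 1.3099555251454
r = 1.26351351351351 - 0.614864864864865*z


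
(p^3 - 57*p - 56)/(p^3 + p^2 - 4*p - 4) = (p^2 - p - 56)/(p^2 - 4)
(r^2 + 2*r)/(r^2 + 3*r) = (r + 2)/(r + 3)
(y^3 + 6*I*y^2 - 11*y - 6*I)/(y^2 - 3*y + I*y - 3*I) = (y^2 + 5*I*y - 6)/(y - 3)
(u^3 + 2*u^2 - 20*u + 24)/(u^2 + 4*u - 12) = u - 2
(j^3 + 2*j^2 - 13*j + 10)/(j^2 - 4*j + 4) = (j^2 + 4*j - 5)/(j - 2)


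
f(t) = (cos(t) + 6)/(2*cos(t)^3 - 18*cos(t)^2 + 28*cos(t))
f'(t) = (cos(t) + 6)*(6*sin(t)*cos(t)^2 - 36*sin(t)*cos(t) + 28*sin(t))/(2*cos(t)^3 - 18*cos(t)^2 + 28*cos(t))^2 - sin(t)/(2*cos(t)^3 - 18*cos(t)^2 + 28*cos(t)) = (-213*cos(t) + 9*cos(2*t) + cos(3*t) + 177)*sin(t)/(4*(cos(t) - 7)^2*(cos(t) - 2)^2*cos(t)^2)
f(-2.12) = -0.28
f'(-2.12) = -0.62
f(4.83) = 2.01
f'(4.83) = -15.35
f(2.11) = -0.28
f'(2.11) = 0.65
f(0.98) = 0.63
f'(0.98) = 0.42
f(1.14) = 0.74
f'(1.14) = 0.98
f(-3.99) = -0.20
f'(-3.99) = 0.33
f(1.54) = 7.14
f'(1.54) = 225.81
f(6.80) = 0.57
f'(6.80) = -0.01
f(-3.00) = -0.11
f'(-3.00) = -0.02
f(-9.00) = -0.12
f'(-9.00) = -0.09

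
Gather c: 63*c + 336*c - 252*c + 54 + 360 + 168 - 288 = 147*c + 294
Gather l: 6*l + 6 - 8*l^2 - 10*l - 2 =-8*l^2 - 4*l + 4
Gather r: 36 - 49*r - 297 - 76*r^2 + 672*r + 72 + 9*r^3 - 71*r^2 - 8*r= 9*r^3 - 147*r^2 + 615*r - 189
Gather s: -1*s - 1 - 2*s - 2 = -3*s - 3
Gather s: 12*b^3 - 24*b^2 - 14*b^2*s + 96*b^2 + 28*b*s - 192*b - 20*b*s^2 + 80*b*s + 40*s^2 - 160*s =12*b^3 + 72*b^2 - 192*b + s^2*(40 - 20*b) + s*(-14*b^2 + 108*b - 160)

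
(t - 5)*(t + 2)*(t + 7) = t^3 + 4*t^2 - 31*t - 70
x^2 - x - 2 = (x - 2)*(x + 1)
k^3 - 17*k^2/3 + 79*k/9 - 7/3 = (k - 3)*(k - 7/3)*(k - 1/3)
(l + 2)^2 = l^2 + 4*l + 4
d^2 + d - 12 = (d - 3)*(d + 4)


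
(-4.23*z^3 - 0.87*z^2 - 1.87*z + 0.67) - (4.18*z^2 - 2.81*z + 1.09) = -4.23*z^3 - 5.05*z^2 + 0.94*z - 0.42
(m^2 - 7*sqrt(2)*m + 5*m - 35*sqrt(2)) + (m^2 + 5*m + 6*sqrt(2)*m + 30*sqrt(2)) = 2*m^2 - sqrt(2)*m + 10*m - 5*sqrt(2)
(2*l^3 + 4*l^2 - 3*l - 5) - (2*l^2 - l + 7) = 2*l^3 + 2*l^2 - 2*l - 12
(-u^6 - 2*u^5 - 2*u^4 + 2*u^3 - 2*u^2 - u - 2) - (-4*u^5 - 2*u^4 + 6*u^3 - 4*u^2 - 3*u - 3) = -u^6 + 2*u^5 - 4*u^3 + 2*u^2 + 2*u + 1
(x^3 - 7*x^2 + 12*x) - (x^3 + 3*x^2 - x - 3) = -10*x^2 + 13*x + 3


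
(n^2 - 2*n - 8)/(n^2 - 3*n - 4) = (n + 2)/(n + 1)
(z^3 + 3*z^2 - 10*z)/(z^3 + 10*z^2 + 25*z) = (z - 2)/(z + 5)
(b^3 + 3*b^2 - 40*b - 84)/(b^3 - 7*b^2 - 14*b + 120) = (b^2 + 9*b + 14)/(b^2 - b - 20)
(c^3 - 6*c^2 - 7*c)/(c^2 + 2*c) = (c^2 - 6*c - 7)/(c + 2)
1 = 1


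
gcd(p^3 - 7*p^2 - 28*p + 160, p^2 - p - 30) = p + 5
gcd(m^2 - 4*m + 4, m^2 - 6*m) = 1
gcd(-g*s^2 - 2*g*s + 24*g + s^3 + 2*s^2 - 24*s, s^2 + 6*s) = s + 6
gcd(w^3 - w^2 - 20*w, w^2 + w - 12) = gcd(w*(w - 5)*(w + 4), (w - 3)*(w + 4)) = w + 4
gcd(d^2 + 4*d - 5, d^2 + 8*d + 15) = d + 5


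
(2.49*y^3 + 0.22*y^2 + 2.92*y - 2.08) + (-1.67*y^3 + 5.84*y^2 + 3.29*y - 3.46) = 0.82*y^3 + 6.06*y^2 + 6.21*y - 5.54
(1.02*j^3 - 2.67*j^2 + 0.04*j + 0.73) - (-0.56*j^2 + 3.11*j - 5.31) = 1.02*j^3 - 2.11*j^2 - 3.07*j + 6.04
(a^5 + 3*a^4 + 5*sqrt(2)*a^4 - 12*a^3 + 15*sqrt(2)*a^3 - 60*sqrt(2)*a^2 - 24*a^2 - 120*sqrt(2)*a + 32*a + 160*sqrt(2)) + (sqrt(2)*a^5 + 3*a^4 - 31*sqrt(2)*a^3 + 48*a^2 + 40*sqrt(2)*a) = a^5 + sqrt(2)*a^5 + 6*a^4 + 5*sqrt(2)*a^4 - 16*sqrt(2)*a^3 - 12*a^3 - 60*sqrt(2)*a^2 + 24*a^2 - 80*sqrt(2)*a + 32*a + 160*sqrt(2)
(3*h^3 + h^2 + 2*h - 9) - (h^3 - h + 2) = 2*h^3 + h^2 + 3*h - 11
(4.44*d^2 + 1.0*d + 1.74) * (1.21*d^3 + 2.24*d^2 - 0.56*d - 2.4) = 5.3724*d^5 + 11.1556*d^4 + 1.859*d^3 - 7.3184*d^2 - 3.3744*d - 4.176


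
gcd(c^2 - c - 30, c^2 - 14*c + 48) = c - 6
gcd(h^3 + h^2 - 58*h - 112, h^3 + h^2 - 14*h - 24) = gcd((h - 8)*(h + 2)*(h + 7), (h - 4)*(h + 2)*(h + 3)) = h + 2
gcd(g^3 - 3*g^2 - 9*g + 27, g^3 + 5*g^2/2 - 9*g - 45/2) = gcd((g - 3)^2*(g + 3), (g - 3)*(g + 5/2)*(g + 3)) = g^2 - 9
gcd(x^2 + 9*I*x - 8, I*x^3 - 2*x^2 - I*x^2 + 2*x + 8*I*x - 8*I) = 1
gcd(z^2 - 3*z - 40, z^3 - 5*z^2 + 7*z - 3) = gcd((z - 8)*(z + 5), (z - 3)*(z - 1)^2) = 1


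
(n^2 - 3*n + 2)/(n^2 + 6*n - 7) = (n - 2)/(n + 7)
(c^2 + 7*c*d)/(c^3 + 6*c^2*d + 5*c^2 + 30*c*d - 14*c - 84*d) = c*(c + 7*d)/(c^3 + 6*c^2*d + 5*c^2 + 30*c*d - 14*c - 84*d)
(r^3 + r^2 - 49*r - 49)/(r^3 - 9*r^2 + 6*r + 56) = (r^2 + 8*r + 7)/(r^2 - 2*r - 8)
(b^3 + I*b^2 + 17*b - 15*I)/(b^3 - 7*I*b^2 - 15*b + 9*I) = (b + 5*I)/(b - 3*I)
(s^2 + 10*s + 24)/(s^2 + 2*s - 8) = (s + 6)/(s - 2)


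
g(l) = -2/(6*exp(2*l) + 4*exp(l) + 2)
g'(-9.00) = 0.00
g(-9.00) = -1.00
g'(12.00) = 0.00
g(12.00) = 0.00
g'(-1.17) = 0.33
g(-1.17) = -0.52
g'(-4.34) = 0.03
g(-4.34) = -0.97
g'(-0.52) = 0.31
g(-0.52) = -0.31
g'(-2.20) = 0.19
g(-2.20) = -0.79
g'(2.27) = 0.01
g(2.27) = -0.00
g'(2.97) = 0.00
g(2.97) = -0.00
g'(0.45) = 0.13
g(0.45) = -0.09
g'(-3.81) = 0.04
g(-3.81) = -0.96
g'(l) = -2*(-12*exp(2*l) - 4*exp(l))/(6*exp(2*l) + 4*exp(l) + 2)^2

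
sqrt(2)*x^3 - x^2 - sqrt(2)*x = x*(x - sqrt(2))*(sqrt(2)*x + 1)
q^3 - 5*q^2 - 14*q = q*(q - 7)*(q + 2)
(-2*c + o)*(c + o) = -2*c^2 - c*o + o^2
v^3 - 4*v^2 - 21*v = v*(v - 7)*(v + 3)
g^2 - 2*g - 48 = (g - 8)*(g + 6)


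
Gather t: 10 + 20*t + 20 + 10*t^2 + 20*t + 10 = 10*t^2 + 40*t + 40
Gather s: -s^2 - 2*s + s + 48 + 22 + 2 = -s^2 - s + 72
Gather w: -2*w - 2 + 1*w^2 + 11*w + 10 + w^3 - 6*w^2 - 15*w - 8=w^3 - 5*w^2 - 6*w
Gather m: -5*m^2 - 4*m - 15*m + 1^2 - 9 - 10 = -5*m^2 - 19*m - 18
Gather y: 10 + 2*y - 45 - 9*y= -7*y - 35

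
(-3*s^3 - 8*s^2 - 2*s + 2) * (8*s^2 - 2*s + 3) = -24*s^5 - 58*s^4 - 9*s^3 - 4*s^2 - 10*s + 6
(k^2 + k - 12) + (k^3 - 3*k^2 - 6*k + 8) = k^3 - 2*k^2 - 5*k - 4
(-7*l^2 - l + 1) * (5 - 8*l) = 56*l^3 - 27*l^2 - 13*l + 5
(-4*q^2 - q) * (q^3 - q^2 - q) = -4*q^5 + 3*q^4 + 5*q^3 + q^2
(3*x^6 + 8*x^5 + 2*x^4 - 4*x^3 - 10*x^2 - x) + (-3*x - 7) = 3*x^6 + 8*x^5 + 2*x^4 - 4*x^3 - 10*x^2 - 4*x - 7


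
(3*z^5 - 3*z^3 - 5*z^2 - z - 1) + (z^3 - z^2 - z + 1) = 3*z^5 - 2*z^3 - 6*z^2 - 2*z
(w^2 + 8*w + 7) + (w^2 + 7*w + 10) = 2*w^2 + 15*w + 17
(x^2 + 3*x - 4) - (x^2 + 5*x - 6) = 2 - 2*x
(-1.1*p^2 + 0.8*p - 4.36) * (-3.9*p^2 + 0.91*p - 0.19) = 4.29*p^4 - 4.121*p^3 + 17.941*p^2 - 4.1196*p + 0.8284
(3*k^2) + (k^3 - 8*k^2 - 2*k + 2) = k^3 - 5*k^2 - 2*k + 2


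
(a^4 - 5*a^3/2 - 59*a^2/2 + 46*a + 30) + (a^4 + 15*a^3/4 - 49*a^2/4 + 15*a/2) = 2*a^4 + 5*a^3/4 - 167*a^2/4 + 107*a/2 + 30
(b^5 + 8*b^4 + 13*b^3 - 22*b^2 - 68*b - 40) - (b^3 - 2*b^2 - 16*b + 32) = b^5 + 8*b^4 + 12*b^3 - 20*b^2 - 52*b - 72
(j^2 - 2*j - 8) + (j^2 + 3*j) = 2*j^2 + j - 8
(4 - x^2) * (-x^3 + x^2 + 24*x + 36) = x^5 - x^4 - 28*x^3 - 32*x^2 + 96*x + 144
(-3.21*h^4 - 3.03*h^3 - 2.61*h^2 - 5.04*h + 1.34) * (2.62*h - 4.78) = -8.4102*h^5 + 7.4052*h^4 + 7.6452*h^3 - 0.729000000000001*h^2 + 27.602*h - 6.4052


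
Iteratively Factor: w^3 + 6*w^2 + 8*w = (w)*(w^2 + 6*w + 8) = w*(w + 4)*(w + 2)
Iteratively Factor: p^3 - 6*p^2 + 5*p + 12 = (p - 3)*(p^2 - 3*p - 4) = (p - 3)*(p + 1)*(p - 4)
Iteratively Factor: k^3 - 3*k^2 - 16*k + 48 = (k - 4)*(k^2 + k - 12) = (k - 4)*(k + 4)*(k - 3)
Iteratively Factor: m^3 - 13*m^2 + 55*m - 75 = (m - 5)*(m^2 - 8*m + 15) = (m - 5)^2*(m - 3)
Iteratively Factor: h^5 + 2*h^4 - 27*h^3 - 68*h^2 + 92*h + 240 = (h - 5)*(h^4 + 7*h^3 + 8*h^2 - 28*h - 48) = (h - 5)*(h + 4)*(h^3 + 3*h^2 - 4*h - 12) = (h - 5)*(h + 2)*(h + 4)*(h^2 + h - 6) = (h - 5)*(h - 2)*(h + 2)*(h + 4)*(h + 3)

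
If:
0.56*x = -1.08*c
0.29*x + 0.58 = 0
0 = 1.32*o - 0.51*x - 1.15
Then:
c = 1.04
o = 0.10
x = -2.00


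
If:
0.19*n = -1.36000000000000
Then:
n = -7.16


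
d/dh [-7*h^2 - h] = -14*h - 1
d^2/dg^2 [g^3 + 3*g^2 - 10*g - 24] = 6*g + 6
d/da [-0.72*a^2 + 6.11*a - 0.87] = 6.11 - 1.44*a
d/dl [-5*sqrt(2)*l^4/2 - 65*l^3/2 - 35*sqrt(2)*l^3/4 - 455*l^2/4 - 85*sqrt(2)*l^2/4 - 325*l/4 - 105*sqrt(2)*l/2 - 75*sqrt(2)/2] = -10*sqrt(2)*l^3 - 195*l^2/2 - 105*sqrt(2)*l^2/4 - 455*l/2 - 85*sqrt(2)*l/2 - 325/4 - 105*sqrt(2)/2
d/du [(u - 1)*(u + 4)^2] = (u + 4)*(3*u + 2)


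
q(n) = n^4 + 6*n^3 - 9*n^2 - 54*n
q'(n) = 4*n^3 + 18*n^2 - 18*n - 54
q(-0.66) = 30.18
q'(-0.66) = -35.43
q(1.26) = -67.81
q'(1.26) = -40.10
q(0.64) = -36.51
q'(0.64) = -57.10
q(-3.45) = -25.53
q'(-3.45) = 58.09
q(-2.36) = 29.47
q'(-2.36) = 36.16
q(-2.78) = 11.38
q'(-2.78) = 49.21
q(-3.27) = -15.11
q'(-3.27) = 57.47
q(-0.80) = 34.78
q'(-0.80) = -30.13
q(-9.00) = 1944.00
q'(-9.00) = -1350.00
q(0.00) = 0.00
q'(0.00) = -54.00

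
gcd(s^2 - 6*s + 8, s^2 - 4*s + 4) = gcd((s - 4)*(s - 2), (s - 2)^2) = s - 2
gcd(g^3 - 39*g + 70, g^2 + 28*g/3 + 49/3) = g + 7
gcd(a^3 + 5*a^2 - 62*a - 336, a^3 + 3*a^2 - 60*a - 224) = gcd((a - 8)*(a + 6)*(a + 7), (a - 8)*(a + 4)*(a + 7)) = a^2 - a - 56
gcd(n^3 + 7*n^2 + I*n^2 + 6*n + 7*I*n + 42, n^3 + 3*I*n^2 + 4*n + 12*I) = n^2 + I*n + 6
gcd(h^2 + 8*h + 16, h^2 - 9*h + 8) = 1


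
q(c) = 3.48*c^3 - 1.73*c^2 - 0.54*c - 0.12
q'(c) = 10.44*c^2 - 3.46*c - 0.54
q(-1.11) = -6.41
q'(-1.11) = 16.16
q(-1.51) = -15.23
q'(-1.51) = 28.49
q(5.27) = 458.33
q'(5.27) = 271.17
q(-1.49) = -14.67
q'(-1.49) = 27.79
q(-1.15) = -7.08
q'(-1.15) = 17.25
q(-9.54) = -3173.93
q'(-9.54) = 982.63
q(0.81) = 0.16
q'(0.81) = 3.51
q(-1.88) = -28.34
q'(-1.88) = 42.86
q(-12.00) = -6256.20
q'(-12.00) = 1544.34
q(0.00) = -0.12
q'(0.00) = -0.54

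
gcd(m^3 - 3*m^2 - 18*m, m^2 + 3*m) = m^2 + 3*m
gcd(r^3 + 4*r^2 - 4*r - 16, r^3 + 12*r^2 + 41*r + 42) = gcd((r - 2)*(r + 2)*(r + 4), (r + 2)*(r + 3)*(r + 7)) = r + 2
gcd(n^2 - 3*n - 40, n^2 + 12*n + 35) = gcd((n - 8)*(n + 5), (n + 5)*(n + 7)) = n + 5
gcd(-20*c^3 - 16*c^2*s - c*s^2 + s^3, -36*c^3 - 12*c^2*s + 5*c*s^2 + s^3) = 2*c + s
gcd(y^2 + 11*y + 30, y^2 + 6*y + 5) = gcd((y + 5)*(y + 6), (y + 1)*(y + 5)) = y + 5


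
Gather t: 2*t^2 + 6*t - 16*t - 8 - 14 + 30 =2*t^2 - 10*t + 8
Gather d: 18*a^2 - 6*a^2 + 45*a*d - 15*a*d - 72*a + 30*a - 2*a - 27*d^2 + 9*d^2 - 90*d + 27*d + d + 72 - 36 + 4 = 12*a^2 - 44*a - 18*d^2 + d*(30*a - 62) + 40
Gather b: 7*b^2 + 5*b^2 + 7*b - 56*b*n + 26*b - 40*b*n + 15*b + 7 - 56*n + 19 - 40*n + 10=12*b^2 + b*(48 - 96*n) - 96*n + 36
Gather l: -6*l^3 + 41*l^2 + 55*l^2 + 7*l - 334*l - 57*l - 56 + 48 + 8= -6*l^3 + 96*l^2 - 384*l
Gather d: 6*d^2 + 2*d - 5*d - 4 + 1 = 6*d^2 - 3*d - 3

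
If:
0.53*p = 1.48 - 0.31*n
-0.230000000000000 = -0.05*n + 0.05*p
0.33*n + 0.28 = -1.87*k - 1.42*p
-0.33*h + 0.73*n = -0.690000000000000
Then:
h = 12.41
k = -1.02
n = 4.66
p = 0.06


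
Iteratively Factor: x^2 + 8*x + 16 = (x + 4)*(x + 4)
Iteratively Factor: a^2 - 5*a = (a - 5)*(a)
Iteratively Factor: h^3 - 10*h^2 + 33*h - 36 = (h - 3)*(h^2 - 7*h + 12) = (h - 4)*(h - 3)*(h - 3)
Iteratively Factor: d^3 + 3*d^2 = (d + 3)*(d^2) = d*(d + 3)*(d)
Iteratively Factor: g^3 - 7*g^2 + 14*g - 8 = (g - 2)*(g^2 - 5*g + 4) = (g - 2)*(g - 1)*(g - 4)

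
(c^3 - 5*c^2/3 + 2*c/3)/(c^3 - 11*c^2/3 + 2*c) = (c - 1)/(c - 3)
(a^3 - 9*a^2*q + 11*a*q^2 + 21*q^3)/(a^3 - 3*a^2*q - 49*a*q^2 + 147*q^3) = (a + q)/(a + 7*q)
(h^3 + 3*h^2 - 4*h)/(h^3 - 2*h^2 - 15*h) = (-h^2 - 3*h + 4)/(-h^2 + 2*h + 15)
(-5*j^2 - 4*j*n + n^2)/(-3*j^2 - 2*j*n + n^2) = (5*j - n)/(3*j - n)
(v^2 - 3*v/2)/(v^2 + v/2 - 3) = v/(v + 2)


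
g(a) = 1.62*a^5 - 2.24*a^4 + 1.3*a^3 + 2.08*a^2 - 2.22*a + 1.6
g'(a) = 8.1*a^4 - 8.96*a^3 + 3.9*a^2 + 4.16*a - 2.22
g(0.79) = 1.41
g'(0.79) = 2.24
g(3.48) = 572.15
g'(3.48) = 869.84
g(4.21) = 1564.96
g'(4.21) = 1960.40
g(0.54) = 1.10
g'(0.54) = 0.44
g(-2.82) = -435.32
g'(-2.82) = 730.25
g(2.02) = 33.51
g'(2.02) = 83.11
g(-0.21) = 2.14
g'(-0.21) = -2.82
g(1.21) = 3.66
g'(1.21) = 10.01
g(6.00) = 10038.04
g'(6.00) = 8725.38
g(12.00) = 359180.08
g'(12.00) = 153088.02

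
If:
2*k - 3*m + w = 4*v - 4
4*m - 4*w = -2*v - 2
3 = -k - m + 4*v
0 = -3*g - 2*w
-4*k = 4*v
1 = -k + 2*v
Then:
No Solution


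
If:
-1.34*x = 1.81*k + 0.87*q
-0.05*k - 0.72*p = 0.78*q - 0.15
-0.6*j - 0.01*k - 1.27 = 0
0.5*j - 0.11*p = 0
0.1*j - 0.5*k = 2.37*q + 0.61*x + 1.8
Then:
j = -3.19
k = 64.10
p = -14.48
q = 9.45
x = -92.72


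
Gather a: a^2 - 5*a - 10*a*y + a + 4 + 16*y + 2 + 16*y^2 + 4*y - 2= a^2 + a*(-10*y - 4) + 16*y^2 + 20*y + 4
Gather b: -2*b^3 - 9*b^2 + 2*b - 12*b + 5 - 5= -2*b^3 - 9*b^2 - 10*b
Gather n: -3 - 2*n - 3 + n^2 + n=n^2 - n - 6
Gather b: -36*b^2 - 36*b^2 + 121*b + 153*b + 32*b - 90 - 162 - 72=-72*b^2 + 306*b - 324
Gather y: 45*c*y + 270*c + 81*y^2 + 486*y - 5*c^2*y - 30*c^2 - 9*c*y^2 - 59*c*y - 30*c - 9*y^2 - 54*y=-30*c^2 + 240*c + y^2*(72 - 9*c) + y*(-5*c^2 - 14*c + 432)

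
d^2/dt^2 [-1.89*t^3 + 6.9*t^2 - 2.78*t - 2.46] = 13.8 - 11.34*t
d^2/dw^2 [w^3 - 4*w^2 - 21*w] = 6*w - 8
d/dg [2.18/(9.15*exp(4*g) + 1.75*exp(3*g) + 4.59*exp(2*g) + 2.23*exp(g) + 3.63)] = (-79.788*exp(3*g) - 11.445*exp(2*g) - 20.0124*exp(g) - 4.8614)*exp(g)/(9.15*exp(4*g) + 1.75*exp(3*g) + 4.59*exp(2*g) + 2.23*exp(g) + 3.63)^2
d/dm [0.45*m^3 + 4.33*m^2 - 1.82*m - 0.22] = 1.35*m^2 + 8.66*m - 1.82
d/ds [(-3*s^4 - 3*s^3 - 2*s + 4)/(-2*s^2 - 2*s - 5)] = (12*s^5 + 24*s^4 + 72*s^3 + 41*s^2 + 16*s + 18)/(4*s^4 + 8*s^3 + 24*s^2 + 20*s + 25)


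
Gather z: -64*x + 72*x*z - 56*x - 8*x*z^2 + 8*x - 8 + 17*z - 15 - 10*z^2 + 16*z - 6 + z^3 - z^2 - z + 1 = -112*x + z^3 + z^2*(-8*x - 11) + z*(72*x + 32) - 28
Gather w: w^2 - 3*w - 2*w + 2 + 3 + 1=w^2 - 5*w + 6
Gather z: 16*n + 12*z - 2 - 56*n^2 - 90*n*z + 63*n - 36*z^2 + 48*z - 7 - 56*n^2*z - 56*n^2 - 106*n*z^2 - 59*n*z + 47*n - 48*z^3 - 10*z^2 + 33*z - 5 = -112*n^2 + 126*n - 48*z^3 + z^2*(-106*n - 46) + z*(-56*n^2 - 149*n + 93) - 14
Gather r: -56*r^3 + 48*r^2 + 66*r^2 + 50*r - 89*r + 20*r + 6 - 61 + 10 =-56*r^3 + 114*r^2 - 19*r - 45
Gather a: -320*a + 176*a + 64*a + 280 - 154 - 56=70 - 80*a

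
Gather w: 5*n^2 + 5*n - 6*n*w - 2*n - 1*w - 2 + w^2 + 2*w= 5*n^2 + 3*n + w^2 + w*(1 - 6*n) - 2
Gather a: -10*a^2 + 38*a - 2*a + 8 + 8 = -10*a^2 + 36*a + 16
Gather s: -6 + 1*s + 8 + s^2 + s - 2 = s^2 + 2*s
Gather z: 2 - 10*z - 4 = -10*z - 2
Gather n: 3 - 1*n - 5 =-n - 2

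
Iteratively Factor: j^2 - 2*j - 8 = (j - 4)*(j + 2)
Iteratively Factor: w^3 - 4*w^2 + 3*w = (w - 1)*(w^2 - 3*w) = (w - 3)*(w - 1)*(w)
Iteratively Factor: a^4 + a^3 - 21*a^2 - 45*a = (a + 3)*(a^3 - 2*a^2 - 15*a) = a*(a + 3)*(a^2 - 2*a - 15) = a*(a - 5)*(a + 3)*(a + 3)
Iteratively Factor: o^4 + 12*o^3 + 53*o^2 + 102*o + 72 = (o + 4)*(o^3 + 8*o^2 + 21*o + 18) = (o + 3)*(o + 4)*(o^2 + 5*o + 6) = (o + 3)^2*(o + 4)*(o + 2)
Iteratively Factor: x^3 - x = (x - 1)*(x^2 + x) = (x - 1)*(x + 1)*(x)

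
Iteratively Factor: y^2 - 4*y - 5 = (y - 5)*(y + 1)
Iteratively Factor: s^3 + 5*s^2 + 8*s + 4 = (s + 2)*(s^2 + 3*s + 2) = (s + 1)*(s + 2)*(s + 2)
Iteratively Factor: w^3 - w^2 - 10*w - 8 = (w - 4)*(w^2 + 3*w + 2) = (w - 4)*(w + 1)*(w + 2)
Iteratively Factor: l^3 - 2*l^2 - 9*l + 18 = (l + 3)*(l^2 - 5*l + 6) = (l - 3)*(l + 3)*(l - 2)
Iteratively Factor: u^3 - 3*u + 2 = (u - 1)*(u^2 + u - 2) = (u - 1)^2*(u + 2)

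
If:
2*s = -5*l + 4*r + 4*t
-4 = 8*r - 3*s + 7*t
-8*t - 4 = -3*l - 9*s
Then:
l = t/87 - 40/87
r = -63*t/116 - 8/29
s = 77*t/87 + 52/87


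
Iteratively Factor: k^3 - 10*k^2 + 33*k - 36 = (k - 3)*(k^2 - 7*k + 12) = (k - 4)*(k - 3)*(k - 3)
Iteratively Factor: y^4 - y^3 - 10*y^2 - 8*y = (y)*(y^3 - y^2 - 10*y - 8) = y*(y + 2)*(y^2 - 3*y - 4) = y*(y + 1)*(y + 2)*(y - 4)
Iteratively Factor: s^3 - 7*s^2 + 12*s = (s - 4)*(s^2 - 3*s) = s*(s - 4)*(s - 3)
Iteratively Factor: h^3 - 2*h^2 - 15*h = (h + 3)*(h^2 - 5*h) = h*(h + 3)*(h - 5)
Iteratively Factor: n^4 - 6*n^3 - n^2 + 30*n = (n)*(n^3 - 6*n^2 - n + 30) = n*(n - 5)*(n^2 - n - 6) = n*(n - 5)*(n - 3)*(n + 2)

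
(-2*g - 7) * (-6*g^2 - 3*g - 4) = 12*g^3 + 48*g^2 + 29*g + 28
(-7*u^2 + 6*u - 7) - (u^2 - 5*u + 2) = -8*u^2 + 11*u - 9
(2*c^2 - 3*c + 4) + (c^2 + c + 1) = 3*c^2 - 2*c + 5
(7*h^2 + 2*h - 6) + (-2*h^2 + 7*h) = 5*h^2 + 9*h - 6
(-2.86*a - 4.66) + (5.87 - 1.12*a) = 1.21 - 3.98*a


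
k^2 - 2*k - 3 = (k - 3)*(k + 1)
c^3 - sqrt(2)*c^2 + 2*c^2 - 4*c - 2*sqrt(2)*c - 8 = (c + 2)*(c - 2*sqrt(2))*(c + sqrt(2))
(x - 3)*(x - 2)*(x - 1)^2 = x^4 - 7*x^3 + 17*x^2 - 17*x + 6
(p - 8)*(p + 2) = p^2 - 6*p - 16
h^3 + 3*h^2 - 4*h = h*(h - 1)*(h + 4)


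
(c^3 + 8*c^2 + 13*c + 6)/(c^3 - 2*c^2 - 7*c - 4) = (c + 6)/(c - 4)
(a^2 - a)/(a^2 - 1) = a/(a + 1)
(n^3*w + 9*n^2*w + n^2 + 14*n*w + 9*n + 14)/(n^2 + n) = (n^3*w + 9*n^2*w + n^2 + 14*n*w + 9*n + 14)/(n*(n + 1))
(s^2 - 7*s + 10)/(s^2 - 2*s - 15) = (s - 2)/(s + 3)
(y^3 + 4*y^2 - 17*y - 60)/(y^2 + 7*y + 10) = (y^2 - y - 12)/(y + 2)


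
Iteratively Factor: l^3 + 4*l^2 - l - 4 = (l + 4)*(l^2 - 1) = (l + 1)*(l + 4)*(l - 1)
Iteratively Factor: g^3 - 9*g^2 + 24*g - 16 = (g - 1)*(g^2 - 8*g + 16) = (g - 4)*(g - 1)*(g - 4)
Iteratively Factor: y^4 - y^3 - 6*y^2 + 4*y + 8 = (y - 2)*(y^3 + y^2 - 4*y - 4) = (y - 2)*(y + 1)*(y^2 - 4) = (y - 2)*(y + 1)*(y + 2)*(y - 2)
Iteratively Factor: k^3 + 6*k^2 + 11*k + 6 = (k + 2)*(k^2 + 4*k + 3) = (k + 2)*(k + 3)*(k + 1)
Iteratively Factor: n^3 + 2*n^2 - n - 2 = (n + 1)*(n^2 + n - 2) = (n - 1)*(n + 1)*(n + 2)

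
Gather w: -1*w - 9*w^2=-9*w^2 - w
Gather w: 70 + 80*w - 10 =80*w + 60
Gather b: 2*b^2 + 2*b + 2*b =2*b^2 + 4*b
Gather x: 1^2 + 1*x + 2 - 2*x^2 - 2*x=-2*x^2 - x + 3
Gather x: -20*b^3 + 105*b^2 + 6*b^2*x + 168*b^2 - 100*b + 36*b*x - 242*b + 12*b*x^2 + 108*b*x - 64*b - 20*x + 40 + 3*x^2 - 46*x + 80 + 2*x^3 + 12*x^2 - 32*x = -20*b^3 + 273*b^2 - 406*b + 2*x^3 + x^2*(12*b + 15) + x*(6*b^2 + 144*b - 98) + 120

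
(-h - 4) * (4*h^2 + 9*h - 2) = -4*h^3 - 25*h^2 - 34*h + 8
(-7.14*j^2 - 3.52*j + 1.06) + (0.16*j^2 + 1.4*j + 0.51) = -6.98*j^2 - 2.12*j + 1.57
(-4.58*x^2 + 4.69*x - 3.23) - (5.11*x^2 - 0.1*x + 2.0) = -9.69*x^2 + 4.79*x - 5.23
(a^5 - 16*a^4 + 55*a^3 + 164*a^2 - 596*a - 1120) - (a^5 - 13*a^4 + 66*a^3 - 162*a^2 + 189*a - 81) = -3*a^4 - 11*a^3 + 326*a^2 - 785*a - 1039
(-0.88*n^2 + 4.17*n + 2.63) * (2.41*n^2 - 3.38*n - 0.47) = -2.1208*n^4 + 13.0241*n^3 - 7.3427*n^2 - 10.8493*n - 1.2361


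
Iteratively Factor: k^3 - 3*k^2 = (k)*(k^2 - 3*k) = k^2*(k - 3)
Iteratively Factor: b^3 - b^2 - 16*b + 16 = (b + 4)*(b^2 - 5*b + 4) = (b - 4)*(b + 4)*(b - 1)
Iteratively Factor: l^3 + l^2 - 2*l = (l)*(l^2 + l - 2) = l*(l - 1)*(l + 2)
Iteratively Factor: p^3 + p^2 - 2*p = (p)*(p^2 + p - 2) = p*(p + 2)*(p - 1)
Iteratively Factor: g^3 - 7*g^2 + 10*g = (g - 5)*(g^2 - 2*g) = (g - 5)*(g - 2)*(g)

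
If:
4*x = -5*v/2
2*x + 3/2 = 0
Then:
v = 6/5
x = -3/4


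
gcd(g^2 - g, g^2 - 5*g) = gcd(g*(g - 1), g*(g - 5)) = g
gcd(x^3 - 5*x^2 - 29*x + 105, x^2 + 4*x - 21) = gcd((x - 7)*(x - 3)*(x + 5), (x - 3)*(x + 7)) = x - 3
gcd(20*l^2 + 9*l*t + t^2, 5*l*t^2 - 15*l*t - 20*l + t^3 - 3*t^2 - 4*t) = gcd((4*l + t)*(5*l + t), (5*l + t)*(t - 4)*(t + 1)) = 5*l + t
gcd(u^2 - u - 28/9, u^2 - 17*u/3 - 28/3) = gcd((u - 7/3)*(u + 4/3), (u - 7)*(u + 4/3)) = u + 4/3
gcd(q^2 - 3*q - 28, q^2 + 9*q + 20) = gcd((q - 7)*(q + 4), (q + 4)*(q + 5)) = q + 4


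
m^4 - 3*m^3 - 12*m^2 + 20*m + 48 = (m - 4)*(m - 3)*(m + 2)^2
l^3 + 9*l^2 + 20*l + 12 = (l + 1)*(l + 2)*(l + 6)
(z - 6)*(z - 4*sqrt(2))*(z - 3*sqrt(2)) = z^3 - 7*sqrt(2)*z^2 - 6*z^2 + 24*z + 42*sqrt(2)*z - 144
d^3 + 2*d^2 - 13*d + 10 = (d - 2)*(d - 1)*(d + 5)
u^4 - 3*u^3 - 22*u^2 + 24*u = u*(u - 6)*(u - 1)*(u + 4)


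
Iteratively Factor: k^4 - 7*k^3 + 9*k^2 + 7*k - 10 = (k + 1)*(k^3 - 8*k^2 + 17*k - 10) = (k - 1)*(k + 1)*(k^2 - 7*k + 10) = (k - 5)*(k - 1)*(k + 1)*(k - 2)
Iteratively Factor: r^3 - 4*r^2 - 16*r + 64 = (r + 4)*(r^2 - 8*r + 16) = (r - 4)*(r + 4)*(r - 4)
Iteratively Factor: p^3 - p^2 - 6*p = (p - 3)*(p^2 + 2*p) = (p - 3)*(p + 2)*(p)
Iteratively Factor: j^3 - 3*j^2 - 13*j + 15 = (j + 3)*(j^2 - 6*j + 5) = (j - 5)*(j + 3)*(j - 1)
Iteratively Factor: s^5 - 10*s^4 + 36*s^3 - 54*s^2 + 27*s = (s)*(s^4 - 10*s^3 + 36*s^2 - 54*s + 27) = s*(s - 3)*(s^3 - 7*s^2 + 15*s - 9) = s*(s - 3)*(s - 1)*(s^2 - 6*s + 9) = s*(s - 3)^2*(s - 1)*(s - 3)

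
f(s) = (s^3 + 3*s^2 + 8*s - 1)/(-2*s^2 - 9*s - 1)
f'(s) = (4*s + 9)*(s^3 + 3*s^2 + 8*s - 1)/(-2*s^2 - 9*s - 1)^2 + (3*s^2 + 6*s + 8)/(-2*s^2 - 9*s - 1) = (-2*s^4 - 18*s^3 - 14*s^2 - 10*s - 17)/(4*s^4 + 36*s^3 + 85*s^2 + 18*s + 1)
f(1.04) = -0.93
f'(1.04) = -0.42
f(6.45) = -3.12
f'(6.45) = -0.44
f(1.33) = -1.05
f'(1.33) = -0.38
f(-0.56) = -1.38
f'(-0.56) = -1.10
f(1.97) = -1.29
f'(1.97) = -0.37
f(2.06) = -1.32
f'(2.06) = -0.37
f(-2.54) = -2.05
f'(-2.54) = 1.62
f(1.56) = -1.13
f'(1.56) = -0.37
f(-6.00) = 8.26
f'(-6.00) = 2.31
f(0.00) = 1.00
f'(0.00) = -17.00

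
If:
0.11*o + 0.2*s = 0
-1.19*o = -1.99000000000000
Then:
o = 1.67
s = -0.92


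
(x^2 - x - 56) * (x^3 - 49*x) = x^5 - x^4 - 105*x^3 + 49*x^2 + 2744*x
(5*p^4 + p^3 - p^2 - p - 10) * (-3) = -15*p^4 - 3*p^3 + 3*p^2 + 3*p + 30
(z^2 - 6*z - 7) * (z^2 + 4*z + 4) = z^4 - 2*z^3 - 27*z^2 - 52*z - 28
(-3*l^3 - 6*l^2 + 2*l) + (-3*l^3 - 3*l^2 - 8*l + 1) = -6*l^3 - 9*l^2 - 6*l + 1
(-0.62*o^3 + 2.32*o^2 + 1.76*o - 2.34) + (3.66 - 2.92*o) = -0.62*o^3 + 2.32*o^2 - 1.16*o + 1.32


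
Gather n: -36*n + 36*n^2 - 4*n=36*n^2 - 40*n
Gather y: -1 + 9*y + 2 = 9*y + 1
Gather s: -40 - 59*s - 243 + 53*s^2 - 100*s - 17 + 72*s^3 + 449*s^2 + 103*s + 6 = 72*s^3 + 502*s^2 - 56*s - 294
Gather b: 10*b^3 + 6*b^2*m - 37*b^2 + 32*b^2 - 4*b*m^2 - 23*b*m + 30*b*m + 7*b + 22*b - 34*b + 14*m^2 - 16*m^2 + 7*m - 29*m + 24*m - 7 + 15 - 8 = 10*b^3 + b^2*(6*m - 5) + b*(-4*m^2 + 7*m - 5) - 2*m^2 + 2*m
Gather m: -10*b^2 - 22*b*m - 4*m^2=-10*b^2 - 22*b*m - 4*m^2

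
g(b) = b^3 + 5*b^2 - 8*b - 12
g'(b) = 3*b^2 + 10*b - 8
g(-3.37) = 33.47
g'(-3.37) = -7.63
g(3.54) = 66.70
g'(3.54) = 64.99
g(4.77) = 172.14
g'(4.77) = 107.96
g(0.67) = -14.81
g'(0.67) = 0.05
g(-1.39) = 6.09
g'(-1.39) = -16.10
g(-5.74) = 9.54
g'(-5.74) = 33.44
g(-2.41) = 22.32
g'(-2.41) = -14.68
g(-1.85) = 13.58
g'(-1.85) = -16.23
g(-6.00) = 0.00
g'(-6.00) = 40.00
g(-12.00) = -924.00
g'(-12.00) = 304.00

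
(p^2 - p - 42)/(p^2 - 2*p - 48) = (p - 7)/(p - 8)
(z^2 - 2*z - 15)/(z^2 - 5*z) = (z + 3)/z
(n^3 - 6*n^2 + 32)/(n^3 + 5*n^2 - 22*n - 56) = (n - 4)/(n + 7)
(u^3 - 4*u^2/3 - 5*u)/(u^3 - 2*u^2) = (u^2 - 4*u/3 - 5)/(u*(u - 2))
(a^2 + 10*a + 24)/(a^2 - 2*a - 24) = (a + 6)/(a - 6)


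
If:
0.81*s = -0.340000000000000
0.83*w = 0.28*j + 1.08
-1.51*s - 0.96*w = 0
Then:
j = -1.90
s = -0.42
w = 0.66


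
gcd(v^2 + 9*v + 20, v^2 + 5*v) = v + 5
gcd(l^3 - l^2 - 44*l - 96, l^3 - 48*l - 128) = l^2 - 4*l - 32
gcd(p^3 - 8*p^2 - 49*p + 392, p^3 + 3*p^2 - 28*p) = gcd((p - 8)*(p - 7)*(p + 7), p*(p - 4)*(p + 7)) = p + 7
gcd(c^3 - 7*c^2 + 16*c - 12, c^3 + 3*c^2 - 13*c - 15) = c - 3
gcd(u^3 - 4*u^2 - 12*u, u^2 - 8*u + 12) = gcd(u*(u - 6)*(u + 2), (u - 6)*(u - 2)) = u - 6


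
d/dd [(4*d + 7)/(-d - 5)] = -13/(d + 5)^2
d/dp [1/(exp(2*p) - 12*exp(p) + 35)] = 2*(6 - exp(p))*exp(p)/(exp(2*p) - 12*exp(p) + 35)^2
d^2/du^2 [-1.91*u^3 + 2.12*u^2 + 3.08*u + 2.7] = 4.24 - 11.46*u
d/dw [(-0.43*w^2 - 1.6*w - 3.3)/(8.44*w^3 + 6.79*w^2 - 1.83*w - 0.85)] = (3.6292*w^4 + 27.008*w^3 + 95.2069*w^2 + 45.545*w - 4.679)/(71.2336*w^6 + 114.6152*w^5 + 15.2137*w^4 - 39.1994*w^3 - 8.1941*w^2 + 3.111*w + 0.7225)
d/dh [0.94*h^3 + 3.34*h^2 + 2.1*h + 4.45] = 2.82*h^2 + 6.68*h + 2.1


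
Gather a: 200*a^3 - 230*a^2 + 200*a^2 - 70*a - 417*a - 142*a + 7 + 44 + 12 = 200*a^3 - 30*a^2 - 629*a + 63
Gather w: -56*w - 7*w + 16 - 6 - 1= 9 - 63*w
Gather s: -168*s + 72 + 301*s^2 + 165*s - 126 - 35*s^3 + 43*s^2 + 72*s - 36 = -35*s^3 + 344*s^2 + 69*s - 90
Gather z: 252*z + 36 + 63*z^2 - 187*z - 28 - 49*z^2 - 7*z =14*z^2 + 58*z + 8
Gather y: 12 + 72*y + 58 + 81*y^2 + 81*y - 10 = 81*y^2 + 153*y + 60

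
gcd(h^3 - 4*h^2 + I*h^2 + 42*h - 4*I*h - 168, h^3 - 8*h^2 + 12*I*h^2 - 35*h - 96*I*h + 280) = h + 7*I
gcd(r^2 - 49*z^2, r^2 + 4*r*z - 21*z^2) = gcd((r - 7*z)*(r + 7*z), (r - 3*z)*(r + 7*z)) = r + 7*z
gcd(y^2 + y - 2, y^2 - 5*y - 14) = y + 2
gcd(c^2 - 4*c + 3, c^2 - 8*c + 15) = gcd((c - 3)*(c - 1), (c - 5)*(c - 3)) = c - 3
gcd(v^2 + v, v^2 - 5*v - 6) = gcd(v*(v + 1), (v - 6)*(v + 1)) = v + 1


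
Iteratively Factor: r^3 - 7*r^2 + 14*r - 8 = (r - 1)*(r^2 - 6*r + 8) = (r - 4)*(r - 1)*(r - 2)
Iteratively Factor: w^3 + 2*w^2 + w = (w + 1)*(w^2 + w) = w*(w + 1)*(w + 1)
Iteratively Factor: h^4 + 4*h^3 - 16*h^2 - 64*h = (h + 4)*(h^3 - 16*h) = h*(h + 4)*(h^2 - 16) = h*(h - 4)*(h + 4)*(h + 4)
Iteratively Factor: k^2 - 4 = (k + 2)*(k - 2)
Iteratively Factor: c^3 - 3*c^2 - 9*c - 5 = (c + 1)*(c^2 - 4*c - 5) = (c + 1)^2*(c - 5)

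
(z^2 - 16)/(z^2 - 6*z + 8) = (z + 4)/(z - 2)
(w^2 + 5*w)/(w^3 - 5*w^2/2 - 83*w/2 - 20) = 2*w/(2*w^2 - 15*w - 8)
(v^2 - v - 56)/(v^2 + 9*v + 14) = (v - 8)/(v + 2)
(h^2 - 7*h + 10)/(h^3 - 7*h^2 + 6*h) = (h^2 - 7*h + 10)/(h*(h^2 - 7*h + 6))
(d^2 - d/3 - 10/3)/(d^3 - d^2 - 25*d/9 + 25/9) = 3*(d - 2)/(3*d^2 - 8*d + 5)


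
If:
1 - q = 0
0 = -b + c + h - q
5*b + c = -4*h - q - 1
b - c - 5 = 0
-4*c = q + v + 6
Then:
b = -7/2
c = -17/2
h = 6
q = 1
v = 27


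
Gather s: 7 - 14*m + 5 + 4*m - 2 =10 - 10*m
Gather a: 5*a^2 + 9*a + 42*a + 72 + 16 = 5*a^2 + 51*a + 88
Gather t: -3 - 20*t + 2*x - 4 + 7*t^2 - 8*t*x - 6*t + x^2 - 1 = 7*t^2 + t*(-8*x - 26) + x^2 + 2*x - 8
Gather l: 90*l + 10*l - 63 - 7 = 100*l - 70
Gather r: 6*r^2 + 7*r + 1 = 6*r^2 + 7*r + 1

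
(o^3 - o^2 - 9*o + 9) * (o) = o^4 - o^3 - 9*o^2 + 9*o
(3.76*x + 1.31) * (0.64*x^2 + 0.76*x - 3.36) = 2.4064*x^3 + 3.696*x^2 - 11.638*x - 4.4016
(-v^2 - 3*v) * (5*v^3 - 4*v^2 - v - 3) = -5*v^5 - 11*v^4 + 13*v^3 + 6*v^2 + 9*v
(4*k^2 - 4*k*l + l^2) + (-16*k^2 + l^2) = -12*k^2 - 4*k*l + 2*l^2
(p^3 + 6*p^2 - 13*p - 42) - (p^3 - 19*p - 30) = 6*p^2 + 6*p - 12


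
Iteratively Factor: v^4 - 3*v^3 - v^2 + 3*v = (v - 1)*(v^3 - 2*v^2 - 3*v) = v*(v - 1)*(v^2 - 2*v - 3) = v*(v - 3)*(v - 1)*(v + 1)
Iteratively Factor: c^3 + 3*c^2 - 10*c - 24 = (c + 2)*(c^2 + c - 12) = (c + 2)*(c + 4)*(c - 3)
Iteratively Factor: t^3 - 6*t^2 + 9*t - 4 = (t - 1)*(t^2 - 5*t + 4) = (t - 1)^2*(t - 4)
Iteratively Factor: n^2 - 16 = (n + 4)*(n - 4)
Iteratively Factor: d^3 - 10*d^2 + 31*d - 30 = (d - 2)*(d^2 - 8*d + 15) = (d - 3)*(d - 2)*(d - 5)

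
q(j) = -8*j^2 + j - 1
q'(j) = 1 - 16*j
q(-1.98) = -34.34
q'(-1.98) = 32.68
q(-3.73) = -116.03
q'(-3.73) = 60.68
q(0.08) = -0.97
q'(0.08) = -0.28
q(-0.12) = -1.24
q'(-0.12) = 2.92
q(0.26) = -1.28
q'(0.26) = -3.16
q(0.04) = -0.97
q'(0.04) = 0.36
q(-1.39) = -17.85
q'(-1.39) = 23.24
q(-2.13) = -39.43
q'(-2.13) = 35.08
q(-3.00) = -76.00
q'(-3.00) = 49.00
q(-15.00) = -1816.00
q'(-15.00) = 241.00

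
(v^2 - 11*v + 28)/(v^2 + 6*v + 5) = (v^2 - 11*v + 28)/(v^2 + 6*v + 5)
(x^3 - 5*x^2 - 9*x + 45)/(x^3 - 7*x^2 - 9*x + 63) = (x - 5)/(x - 7)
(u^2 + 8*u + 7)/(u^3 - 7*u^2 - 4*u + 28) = (u^2 + 8*u + 7)/(u^3 - 7*u^2 - 4*u + 28)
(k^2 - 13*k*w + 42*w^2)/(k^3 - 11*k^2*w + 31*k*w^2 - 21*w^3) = (k - 6*w)/(k^2 - 4*k*w + 3*w^2)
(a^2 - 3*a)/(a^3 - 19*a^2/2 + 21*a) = 2*(a - 3)/(2*a^2 - 19*a + 42)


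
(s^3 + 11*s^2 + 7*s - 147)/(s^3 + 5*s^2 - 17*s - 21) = (s + 7)/(s + 1)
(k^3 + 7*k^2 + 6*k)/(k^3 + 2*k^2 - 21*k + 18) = k*(k + 1)/(k^2 - 4*k + 3)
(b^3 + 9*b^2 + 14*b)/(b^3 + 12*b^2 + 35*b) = (b + 2)/(b + 5)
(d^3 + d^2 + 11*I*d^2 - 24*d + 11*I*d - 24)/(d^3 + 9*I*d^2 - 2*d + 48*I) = (d + 1)/(d - 2*I)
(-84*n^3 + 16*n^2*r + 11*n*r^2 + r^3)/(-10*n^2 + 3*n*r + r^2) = (42*n^2 + 13*n*r + r^2)/(5*n + r)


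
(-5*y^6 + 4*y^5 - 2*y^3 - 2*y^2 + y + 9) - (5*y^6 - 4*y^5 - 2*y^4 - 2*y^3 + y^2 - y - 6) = -10*y^6 + 8*y^5 + 2*y^4 - 3*y^2 + 2*y + 15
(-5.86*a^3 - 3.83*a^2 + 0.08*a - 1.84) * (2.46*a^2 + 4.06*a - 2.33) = -14.4156*a^5 - 33.2134*a^4 - 1.6992*a^3 + 4.7223*a^2 - 7.6568*a + 4.2872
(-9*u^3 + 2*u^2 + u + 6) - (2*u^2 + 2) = -9*u^3 + u + 4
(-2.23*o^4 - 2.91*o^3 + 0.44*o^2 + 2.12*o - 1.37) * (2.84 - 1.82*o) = 4.0586*o^5 - 1.037*o^4 - 9.0652*o^3 - 2.6088*o^2 + 8.5142*o - 3.8908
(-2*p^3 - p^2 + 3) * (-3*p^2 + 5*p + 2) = 6*p^5 - 7*p^4 - 9*p^3 - 11*p^2 + 15*p + 6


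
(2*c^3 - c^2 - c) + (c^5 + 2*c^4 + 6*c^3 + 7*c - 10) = c^5 + 2*c^4 + 8*c^3 - c^2 + 6*c - 10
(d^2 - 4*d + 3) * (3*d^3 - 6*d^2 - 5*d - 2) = 3*d^5 - 18*d^4 + 28*d^3 - 7*d - 6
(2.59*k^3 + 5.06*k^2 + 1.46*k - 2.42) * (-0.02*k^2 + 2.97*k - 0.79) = -0.0518*k^5 + 7.5911*k^4 + 12.9529*k^3 + 0.3872*k^2 - 8.3408*k + 1.9118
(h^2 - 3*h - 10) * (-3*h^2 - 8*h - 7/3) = -3*h^4 + h^3 + 155*h^2/3 + 87*h + 70/3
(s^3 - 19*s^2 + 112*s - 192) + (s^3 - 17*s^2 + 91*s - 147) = 2*s^3 - 36*s^2 + 203*s - 339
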